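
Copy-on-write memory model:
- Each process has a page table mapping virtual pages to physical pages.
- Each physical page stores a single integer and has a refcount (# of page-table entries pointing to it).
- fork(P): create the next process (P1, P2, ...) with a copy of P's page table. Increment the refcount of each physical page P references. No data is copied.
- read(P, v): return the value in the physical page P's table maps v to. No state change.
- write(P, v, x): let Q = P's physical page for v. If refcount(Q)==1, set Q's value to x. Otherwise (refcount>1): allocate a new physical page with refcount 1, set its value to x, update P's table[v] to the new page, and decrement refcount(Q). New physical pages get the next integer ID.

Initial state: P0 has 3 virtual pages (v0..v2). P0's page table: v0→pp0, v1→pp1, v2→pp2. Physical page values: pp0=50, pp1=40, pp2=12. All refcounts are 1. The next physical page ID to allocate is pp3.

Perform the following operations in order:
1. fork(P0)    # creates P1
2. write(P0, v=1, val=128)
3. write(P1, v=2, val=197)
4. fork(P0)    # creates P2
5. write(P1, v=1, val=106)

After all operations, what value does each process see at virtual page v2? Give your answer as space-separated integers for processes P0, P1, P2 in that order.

Answer: 12 197 12

Derivation:
Op 1: fork(P0) -> P1. 3 ppages; refcounts: pp0:2 pp1:2 pp2:2
Op 2: write(P0, v1, 128). refcount(pp1)=2>1 -> COPY to pp3. 4 ppages; refcounts: pp0:2 pp1:1 pp2:2 pp3:1
Op 3: write(P1, v2, 197). refcount(pp2)=2>1 -> COPY to pp4. 5 ppages; refcounts: pp0:2 pp1:1 pp2:1 pp3:1 pp4:1
Op 4: fork(P0) -> P2. 5 ppages; refcounts: pp0:3 pp1:1 pp2:2 pp3:2 pp4:1
Op 5: write(P1, v1, 106). refcount(pp1)=1 -> write in place. 5 ppages; refcounts: pp0:3 pp1:1 pp2:2 pp3:2 pp4:1
P0: v2 -> pp2 = 12
P1: v2 -> pp4 = 197
P2: v2 -> pp2 = 12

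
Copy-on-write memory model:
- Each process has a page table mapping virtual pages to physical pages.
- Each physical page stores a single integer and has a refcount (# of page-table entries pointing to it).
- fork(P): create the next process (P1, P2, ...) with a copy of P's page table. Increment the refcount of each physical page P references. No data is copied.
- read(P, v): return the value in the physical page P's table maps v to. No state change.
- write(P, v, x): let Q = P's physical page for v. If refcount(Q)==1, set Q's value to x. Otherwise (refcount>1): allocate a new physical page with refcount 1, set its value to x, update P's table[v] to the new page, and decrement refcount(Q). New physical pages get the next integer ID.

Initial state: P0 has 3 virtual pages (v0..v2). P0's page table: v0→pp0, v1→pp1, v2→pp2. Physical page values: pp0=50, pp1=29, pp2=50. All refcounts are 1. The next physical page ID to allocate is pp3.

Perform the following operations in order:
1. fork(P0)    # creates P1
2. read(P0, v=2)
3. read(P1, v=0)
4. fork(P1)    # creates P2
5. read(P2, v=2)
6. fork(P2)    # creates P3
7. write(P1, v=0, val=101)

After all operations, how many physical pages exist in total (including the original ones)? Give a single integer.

Answer: 4

Derivation:
Op 1: fork(P0) -> P1. 3 ppages; refcounts: pp0:2 pp1:2 pp2:2
Op 2: read(P0, v2) -> 50. No state change.
Op 3: read(P1, v0) -> 50. No state change.
Op 4: fork(P1) -> P2. 3 ppages; refcounts: pp0:3 pp1:3 pp2:3
Op 5: read(P2, v2) -> 50. No state change.
Op 6: fork(P2) -> P3. 3 ppages; refcounts: pp0:4 pp1:4 pp2:4
Op 7: write(P1, v0, 101). refcount(pp0)=4>1 -> COPY to pp3. 4 ppages; refcounts: pp0:3 pp1:4 pp2:4 pp3:1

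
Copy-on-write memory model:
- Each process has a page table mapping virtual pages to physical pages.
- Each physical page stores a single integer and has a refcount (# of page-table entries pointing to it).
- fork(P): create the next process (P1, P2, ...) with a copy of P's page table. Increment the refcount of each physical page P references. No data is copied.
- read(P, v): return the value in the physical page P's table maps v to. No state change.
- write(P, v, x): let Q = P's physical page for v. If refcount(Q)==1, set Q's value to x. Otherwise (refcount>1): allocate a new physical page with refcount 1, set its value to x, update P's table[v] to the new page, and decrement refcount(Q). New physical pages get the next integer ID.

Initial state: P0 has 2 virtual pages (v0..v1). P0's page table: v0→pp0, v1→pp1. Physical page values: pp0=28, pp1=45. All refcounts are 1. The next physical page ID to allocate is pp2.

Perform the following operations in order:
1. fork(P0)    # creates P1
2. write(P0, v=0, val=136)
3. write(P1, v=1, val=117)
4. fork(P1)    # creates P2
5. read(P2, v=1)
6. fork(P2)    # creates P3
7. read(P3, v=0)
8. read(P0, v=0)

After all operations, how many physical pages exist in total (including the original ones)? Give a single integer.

Answer: 4

Derivation:
Op 1: fork(P0) -> P1. 2 ppages; refcounts: pp0:2 pp1:2
Op 2: write(P0, v0, 136). refcount(pp0)=2>1 -> COPY to pp2. 3 ppages; refcounts: pp0:1 pp1:2 pp2:1
Op 3: write(P1, v1, 117). refcount(pp1)=2>1 -> COPY to pp3. 4 ppages; refcounts: pp0:1 pp1:1 pp2:1 pp3:1
Op 4: fork(P1) -> P2. 4 ppages; refcounts: pp0:2 pp1:1 pp2:1 pp3:2
Op 5: read(P2, v1) -> 117. No state change.
Op 6: fork(P2) -> P3. 4 ppages; refcounts: pp0:3 pp1:1 pp2:1 pp3:3
Op 7: read(P3, v0) -> 28. No state change.
Op 8: read(P0, v0) -> 136. No state change.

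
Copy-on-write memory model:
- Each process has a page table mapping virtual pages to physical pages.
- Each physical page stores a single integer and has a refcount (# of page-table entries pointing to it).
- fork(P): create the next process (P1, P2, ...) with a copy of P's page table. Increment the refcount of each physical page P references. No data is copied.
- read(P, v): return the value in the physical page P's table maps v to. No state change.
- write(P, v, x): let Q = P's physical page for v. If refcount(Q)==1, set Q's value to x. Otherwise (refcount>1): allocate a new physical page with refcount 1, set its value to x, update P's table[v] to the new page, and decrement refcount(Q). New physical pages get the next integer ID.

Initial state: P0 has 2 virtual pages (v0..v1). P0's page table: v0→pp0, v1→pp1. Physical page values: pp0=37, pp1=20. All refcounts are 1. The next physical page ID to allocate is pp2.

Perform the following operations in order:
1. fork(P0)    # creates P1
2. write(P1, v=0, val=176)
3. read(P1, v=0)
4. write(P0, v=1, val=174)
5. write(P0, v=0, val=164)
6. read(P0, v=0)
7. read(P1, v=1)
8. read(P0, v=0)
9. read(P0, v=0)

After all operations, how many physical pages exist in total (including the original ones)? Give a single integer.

Answer: 4

Derivation:
Op 1: fork(P0) -> P1. 2 ppages; refcounts: pp0:2 pp1:2
Op 2: write(P1, v0, 176). refcount(pp0)=2>1 -> COPY to pp2. 3 ppages; refcounts: pp0:1 pp1:2 pp2:1
Op 3: read(P1, v0) -> 176. No state change.
Op 4: write(P0, v1, 174). refcount(pp1)=2>1 -> COPY to pp3. 4 ppages; refcounts: pp0:1 pp1:1 pp2:1 pp3:1
Op 5: write(P0, v0, 164). refcount(pp0)=1 -> write in place. 4 ppages; refcounts: pp0:1 pp1:1 pp2:1 pp3:1
Op 6: read(P0, v0) -> 164. No state change.
Op 7: read(P1, v1) -> 20. No state change.
Op 8: read(P0, v0) -> 164. No state change.
Op 9: read(P0, v0) -> 164. No state change.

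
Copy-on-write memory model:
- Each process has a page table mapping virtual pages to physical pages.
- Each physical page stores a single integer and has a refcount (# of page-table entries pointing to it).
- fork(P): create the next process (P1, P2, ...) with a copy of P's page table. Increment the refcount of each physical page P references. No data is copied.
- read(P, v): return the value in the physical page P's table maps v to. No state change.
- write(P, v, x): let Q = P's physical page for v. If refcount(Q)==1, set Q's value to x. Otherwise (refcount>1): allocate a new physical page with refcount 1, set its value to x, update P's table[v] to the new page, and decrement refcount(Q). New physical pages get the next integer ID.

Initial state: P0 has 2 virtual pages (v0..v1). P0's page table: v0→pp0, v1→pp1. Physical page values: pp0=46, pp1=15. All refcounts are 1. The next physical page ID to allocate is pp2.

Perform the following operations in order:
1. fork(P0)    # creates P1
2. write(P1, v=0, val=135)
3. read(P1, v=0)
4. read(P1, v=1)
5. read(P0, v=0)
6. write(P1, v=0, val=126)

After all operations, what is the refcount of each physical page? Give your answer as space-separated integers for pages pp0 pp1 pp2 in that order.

Op 1: fork(P0) -> P1. 2 ppages; refcounts: pp0:2 pp1:2
Op 2: write(P1, v0, 135). refcount(pp0)=2>1 -> COPY to pp2. 3 ppages; refcounts: pp0:1 pp1:2 pp2:1
Op 3: read(P1, v0) -> 135. No state change.
Op 4: read(P1, v1) -> 15. No state change.
Op 5: read(P0, v0) -> 46. No state change.
Op 6: write(P1, v0, 126). refcount(pp2)=1 -> write in place. 3 ppages; refcounts: pp0:1 pp1:2 pp2:1

Answer: 1 2 1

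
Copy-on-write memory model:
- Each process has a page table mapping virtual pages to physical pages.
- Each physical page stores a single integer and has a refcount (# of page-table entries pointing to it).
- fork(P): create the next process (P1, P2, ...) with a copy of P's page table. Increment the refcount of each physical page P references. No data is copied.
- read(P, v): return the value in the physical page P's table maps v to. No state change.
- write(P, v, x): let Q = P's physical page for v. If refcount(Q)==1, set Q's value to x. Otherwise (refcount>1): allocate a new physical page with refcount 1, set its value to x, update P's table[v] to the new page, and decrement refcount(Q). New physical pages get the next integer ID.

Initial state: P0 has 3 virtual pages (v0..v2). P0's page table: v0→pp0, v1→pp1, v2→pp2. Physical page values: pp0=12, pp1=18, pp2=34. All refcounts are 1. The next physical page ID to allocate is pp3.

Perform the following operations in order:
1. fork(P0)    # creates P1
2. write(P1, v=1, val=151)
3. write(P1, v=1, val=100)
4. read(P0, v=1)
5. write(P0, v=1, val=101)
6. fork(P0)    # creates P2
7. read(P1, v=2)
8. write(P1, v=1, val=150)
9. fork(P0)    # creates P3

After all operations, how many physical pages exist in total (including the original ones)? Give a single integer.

Answer: 4

Derivation:
Op 1: fork(P0) -> P1. 3 ppages; refcounts: pp0:2 pp1:2 pp2:2
Op 2: write(P1, v1, 151). refcount(pp1)=2>1 -> COPY to pp3. 4 ppages; refcounts: pp0:2 pp1:1 pp2:2 pp3:1
Op 3: write(P1, v1, 100). refcount(pp3)=1 -> write in place. 4 ppages; refcounts: pp0:2 pp1:1 pp2:2 pp3:1
Op 4: read(P0, v1) -> 18. No state change.
Op 5: write(P0, v1, 101). refcount(pp1)=1 -> write in place. 4 ppages; refcounts: pp0:2 pp1:1 pp2:2 pp3:1
Op 6: fork(P0) -> P2. 4 ppages; refcounts: pp0:3 pp1:2 pp2:3 pp3:1
Op 7: read(P1, v2) -> 34. No state change.
Op 8: write(P1, v1, 150). refcount(pp3)=1 -> write in place. 4 ppages; refcounts: pp0:3 pp1:2 pp2:3 pp3:1
Op 9: fork(P0) -> P3. 4 ppages; refcounts: pp0:4 pp1:3 pp2:4 pp3:1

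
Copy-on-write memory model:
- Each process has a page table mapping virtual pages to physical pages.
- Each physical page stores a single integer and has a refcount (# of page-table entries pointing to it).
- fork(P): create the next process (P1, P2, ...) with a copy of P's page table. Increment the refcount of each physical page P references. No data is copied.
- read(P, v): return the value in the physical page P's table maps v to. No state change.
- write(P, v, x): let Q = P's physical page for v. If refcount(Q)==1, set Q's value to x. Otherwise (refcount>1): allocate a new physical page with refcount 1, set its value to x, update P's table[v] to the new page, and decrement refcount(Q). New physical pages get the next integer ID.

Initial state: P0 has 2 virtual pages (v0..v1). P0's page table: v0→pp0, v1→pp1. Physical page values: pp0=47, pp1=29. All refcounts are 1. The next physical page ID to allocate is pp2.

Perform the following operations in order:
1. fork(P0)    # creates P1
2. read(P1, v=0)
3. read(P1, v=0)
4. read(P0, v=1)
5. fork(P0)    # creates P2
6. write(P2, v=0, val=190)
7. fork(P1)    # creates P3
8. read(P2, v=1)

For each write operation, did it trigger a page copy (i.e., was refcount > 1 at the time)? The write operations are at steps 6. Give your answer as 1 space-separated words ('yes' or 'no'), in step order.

Op 1: fork(P0) -> P1. 2 ppages; refcounts: pp0:2 pp1:2
Op 2: read(P1, v0) -> 47. No state change.
Op 3: read(P1, v0) -> 47. No state change.
Op 4: read(P0, v1) -> 29. No state change.
Op 5: fork(P0) -> P2. 2 ppages; refcounts: pp0:3 pp1:3
Op 6: write(P2, v0, 190). refcount(pp0)=3>1 -> COPY to pp2. 3 ppages; refcounts: pp0:2 pp1:3 pp2:1
Op 7: fork(P1) -> P3. 3 ppages; refcounts: pp0:3 pp1:4 pp2:1
Op 8: read(P2, v1) -> 29. No state change.

yes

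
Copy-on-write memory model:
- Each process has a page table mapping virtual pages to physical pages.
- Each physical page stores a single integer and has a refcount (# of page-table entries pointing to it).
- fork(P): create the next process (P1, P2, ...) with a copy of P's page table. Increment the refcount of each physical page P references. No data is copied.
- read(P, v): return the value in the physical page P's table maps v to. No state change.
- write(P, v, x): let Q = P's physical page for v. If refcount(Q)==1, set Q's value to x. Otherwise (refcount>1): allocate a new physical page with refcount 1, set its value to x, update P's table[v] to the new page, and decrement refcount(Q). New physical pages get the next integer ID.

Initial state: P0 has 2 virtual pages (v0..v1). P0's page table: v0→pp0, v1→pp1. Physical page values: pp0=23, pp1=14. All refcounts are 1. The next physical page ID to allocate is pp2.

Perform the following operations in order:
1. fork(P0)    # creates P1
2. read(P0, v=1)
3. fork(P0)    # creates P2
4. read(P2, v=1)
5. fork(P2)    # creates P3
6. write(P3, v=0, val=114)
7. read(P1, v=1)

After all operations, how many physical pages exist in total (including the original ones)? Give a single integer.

Answer: 3

Derivation:
Op 1: fork(P0) -> P1. 2 ppages; refcounts: pp0:2 pp1:2
Op 2: read(P0, v1) -> 14. No state change.
Op 3: fork(P0) -> P2. 2 ppages; refcounts: pp0:3 pp1:3
Op 4: read(P2, v1) -> 14. No state change.
Op 5: fork(P2) -> P3. 2 ppages; refcounts: pp0:4 pp1:4
Op 6: write(P3, v0, 114). refcount(pp0)=4>1 -> COPY to pp2. 3 ppages; refcounts: pp0:3 pp1:4 pp2:1
Op 7: read(P1, v1) -> 14. No state change.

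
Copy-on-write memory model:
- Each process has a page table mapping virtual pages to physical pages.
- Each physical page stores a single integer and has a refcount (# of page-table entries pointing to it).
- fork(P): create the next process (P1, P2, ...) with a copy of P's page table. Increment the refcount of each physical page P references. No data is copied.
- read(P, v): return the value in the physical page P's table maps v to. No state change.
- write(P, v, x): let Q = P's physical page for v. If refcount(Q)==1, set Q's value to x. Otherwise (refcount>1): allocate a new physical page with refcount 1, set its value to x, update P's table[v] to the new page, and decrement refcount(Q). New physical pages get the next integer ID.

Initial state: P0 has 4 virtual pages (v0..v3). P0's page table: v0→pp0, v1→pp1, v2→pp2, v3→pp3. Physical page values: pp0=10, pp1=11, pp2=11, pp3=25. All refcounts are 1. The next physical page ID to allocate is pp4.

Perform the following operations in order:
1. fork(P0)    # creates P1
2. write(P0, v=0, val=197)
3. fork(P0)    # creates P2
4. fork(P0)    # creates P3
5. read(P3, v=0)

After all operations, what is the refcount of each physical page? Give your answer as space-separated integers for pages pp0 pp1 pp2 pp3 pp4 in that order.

Op 1: fork(P0) -> P1. 4 ppages; refcounts: pp0:2 pp1:2 pp2:2 pp3:2
Op 2: write(P0, v0, 197). refcount(pp0)=2>1 -> COPY to pp4. 5 ppages; refcounts: pp0:1 pp1:2 pp2:2 pp3:2 pp4:1
Op 3: fork(P0) -> P2. 5 ppages; refcounts: pp0:1 pp1:3 pp2:3 pp3:3 pp4:2
Op 4: fork(P0) -> P3. 5 ppages; refcounts: pp0:1 pp1:4 pp2:4 pp3:4 pp4:3
Op 5: read(P3, v0) -> 197. No state change.

Answer: 1 4 4 4 3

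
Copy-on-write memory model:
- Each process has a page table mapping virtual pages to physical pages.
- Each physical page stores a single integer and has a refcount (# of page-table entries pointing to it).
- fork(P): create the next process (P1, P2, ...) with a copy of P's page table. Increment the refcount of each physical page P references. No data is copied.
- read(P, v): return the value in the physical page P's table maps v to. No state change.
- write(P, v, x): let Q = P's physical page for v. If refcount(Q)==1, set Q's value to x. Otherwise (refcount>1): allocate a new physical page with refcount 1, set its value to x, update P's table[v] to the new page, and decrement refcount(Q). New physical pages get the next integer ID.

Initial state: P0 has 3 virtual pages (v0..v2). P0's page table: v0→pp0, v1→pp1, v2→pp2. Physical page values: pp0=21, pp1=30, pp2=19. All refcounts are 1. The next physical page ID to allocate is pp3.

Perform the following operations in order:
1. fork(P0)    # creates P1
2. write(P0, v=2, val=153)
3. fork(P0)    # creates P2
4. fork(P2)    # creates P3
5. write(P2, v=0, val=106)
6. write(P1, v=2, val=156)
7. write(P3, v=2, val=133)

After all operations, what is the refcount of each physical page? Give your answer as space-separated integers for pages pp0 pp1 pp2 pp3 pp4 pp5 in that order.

Answer: 3 4 1 2 1 1

Derivation:
Op 1: fork(P0) -> P1. 3 ppages; refcounts: pp0:2 pp1:2 pp2:2
Op 2: write(P0, v2, 153). refcount(pp2)=2>1 -> COPY to pp3. 4 ppages; refcounts: pp0:2 pp1:2 pp2:1 pp3:1
Op 3: fork(P0) -> P2. 4 ppages; refcounts: pp0:3 pp1:3 pp2:1 pp3:2
Op 4: fork(P2) -> P3. 4 ppages; refcounts: pp0:4 pp1:4 pp2:1 pp3:3
Op 5: write(P2, v0, 106). refcount(pp0)=4>1 -> COPY to pp4. 5 ppages; refcounts: pp0:3 pp1:4 pp2:1 pp3:3 pp4:1
Op 6: write(P1, v2, 156). refcount(pp2)=1 -> write in place. 5 ppages; refcounts: pp0:3 pp1:4 pp2:1 pp3:3 pp4:1
Op 7: write(P3, v2, 133). refcount(pp3)=3>1 -> COPY to pp5. 6 ppages; refcounts: pp0:3 pp1:4 pp2:1 pp3:2 pp4:1 pp5:1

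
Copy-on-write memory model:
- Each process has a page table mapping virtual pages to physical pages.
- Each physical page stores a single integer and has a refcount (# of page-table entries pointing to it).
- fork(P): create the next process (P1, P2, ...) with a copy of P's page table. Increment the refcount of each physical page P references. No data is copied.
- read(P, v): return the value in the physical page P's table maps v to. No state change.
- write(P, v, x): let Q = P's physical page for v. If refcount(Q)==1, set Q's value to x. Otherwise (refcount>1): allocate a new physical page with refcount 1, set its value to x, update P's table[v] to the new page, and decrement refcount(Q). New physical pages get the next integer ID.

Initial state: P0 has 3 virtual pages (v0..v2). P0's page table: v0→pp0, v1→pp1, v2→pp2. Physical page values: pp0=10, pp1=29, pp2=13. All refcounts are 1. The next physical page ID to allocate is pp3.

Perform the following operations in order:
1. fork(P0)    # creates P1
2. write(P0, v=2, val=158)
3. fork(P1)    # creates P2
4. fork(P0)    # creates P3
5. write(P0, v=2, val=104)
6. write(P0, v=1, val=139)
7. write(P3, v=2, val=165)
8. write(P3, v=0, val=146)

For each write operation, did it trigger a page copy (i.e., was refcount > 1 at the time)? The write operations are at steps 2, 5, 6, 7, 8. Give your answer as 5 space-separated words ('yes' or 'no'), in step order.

Op 1: fork(P0) -> P1. 3 ppages; refcounts: pp0:2 pp1:2 pp2:2
Op 2: write(P0, v2, 158). refcount(pp2)=2>1 -> COPY to pp3. 4 ppages; refcounts: pp0:2 pp1:2 pp2:1 pp3:1
Op 3: fork(P1) -> P2. 4 ppages; refcounts: pp0:3 pp1:3 pp2:2 pp3:1
Op 4: fork(P0) -> P3. 4 ppages; refcounts: pp0:4 pp1:4 pp2:2 pp3:2
Op 5: write(P0, v2, 104). refcount(pp3)=2>1 -> COPY to pp4. 5 ppages; refcounts: pp0:4 pp1:4 pp2:2 pp3:1 pp4:1
Op 6: write(P0, v1, 139). refcount(pp1)=4>1 -> COPY to pp5. 6 ppages; refcounts: pp0:4 pp1:3 pp2:2 pp3:1 pp4:1 pp5:1
Op 7: write(P3, v2, 165). refcount(pp3)=1 -> write in place. 6 ppages; refcounts: pp0:4 pp1:3 pp2:2 pp3:1 pp4:1 pp5:1
Op 8: write(P3, v0, 146). refcount(pp0)=4>1 -> COPY to pp6. 7 ppages; refcounts: pp0:3 pp1:3 pp2:2 pp3:1 pp4:1 pp5:1 pp6:1

yes yes yes no yes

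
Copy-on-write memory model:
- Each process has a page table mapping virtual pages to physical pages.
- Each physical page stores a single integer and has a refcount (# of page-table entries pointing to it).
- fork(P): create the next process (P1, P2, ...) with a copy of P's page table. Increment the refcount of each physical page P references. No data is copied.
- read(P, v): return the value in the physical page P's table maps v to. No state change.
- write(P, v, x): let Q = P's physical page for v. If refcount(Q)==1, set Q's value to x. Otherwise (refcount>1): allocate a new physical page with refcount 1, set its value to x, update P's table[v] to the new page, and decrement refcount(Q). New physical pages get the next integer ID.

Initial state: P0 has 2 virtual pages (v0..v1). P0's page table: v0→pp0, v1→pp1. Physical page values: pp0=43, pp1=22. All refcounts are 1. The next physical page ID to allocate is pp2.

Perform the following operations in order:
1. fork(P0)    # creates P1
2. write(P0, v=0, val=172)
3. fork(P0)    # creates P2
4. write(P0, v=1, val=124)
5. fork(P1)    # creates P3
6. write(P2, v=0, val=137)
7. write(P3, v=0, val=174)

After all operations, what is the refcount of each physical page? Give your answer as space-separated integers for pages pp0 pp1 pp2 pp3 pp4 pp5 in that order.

Op 1: fork(P0) -> P1. 2 ppages; refcounts: pp0:2 pp1:2
Op 2: write(P0, v0, 172). refcount(pp0)=2>1 -> COPY to pp2. 3 ppages; refcounts: pp0:1 pp1:2 pp2:1
Op 3: fork(P0) -> P2. 3 ppages; refcounts: pp0:1 pp1:3 pp2:2
Op 4: write(P0, v1, 124). refcount(pp1)=3>1 -> COPY to pp3. 4 ppages; refcounts: pp0:1 pp1:2 pp2:2 pp3:1
Op 5: fork(P1) -> P3. 4 ppages; refcounts: pp0:2 pp1:3 pp2:2 pp3:1
Op 6: write(P2, v0, 137). refcount(pp2)=2>1 -> COPY to pp4. 5 ppages; refcounts: pp0:2 pp1:3 pp2:1 pp3:1 pp4:1
Op 7: write(P3, v0, 174). refcount(pp0)=2>1 -> COPY to pp5. 6 ppages; refcounts: pp0:1 pp1:3 pp2:1 pp3:1 pp4:1 pp5:1

Answer: 1 3 1 1 1 1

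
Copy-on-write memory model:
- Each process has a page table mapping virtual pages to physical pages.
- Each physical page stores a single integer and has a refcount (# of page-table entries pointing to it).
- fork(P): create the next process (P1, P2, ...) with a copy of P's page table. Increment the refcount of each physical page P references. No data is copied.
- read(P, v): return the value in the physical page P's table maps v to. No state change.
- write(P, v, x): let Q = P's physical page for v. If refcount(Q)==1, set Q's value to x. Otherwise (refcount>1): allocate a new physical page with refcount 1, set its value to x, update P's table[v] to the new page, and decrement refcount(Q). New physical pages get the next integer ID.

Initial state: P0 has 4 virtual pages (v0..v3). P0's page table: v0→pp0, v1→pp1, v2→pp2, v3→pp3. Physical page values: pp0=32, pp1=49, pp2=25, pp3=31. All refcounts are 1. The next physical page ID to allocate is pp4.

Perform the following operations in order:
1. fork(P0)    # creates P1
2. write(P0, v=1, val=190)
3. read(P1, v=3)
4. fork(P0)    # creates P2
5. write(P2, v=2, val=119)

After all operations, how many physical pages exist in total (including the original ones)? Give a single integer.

Op 1: fork(P0) -> P1. 4 ppages; refcounts: pp0:2 pp1:2 pp2:2 pp3:2
Op 2: write(P0, v1, 190). refcount(pp1)=2>1 -> COPY to pp4. 5 ppages; refcounts: pp0:2 pp1:1 pp2:2 pp3:2 pp4:1
Op 3: read(P1, v3) -> 31. No state change.
Op 4: fork(P0) -> P2. 5 ppages; refcounts: pp0:3 pp1:1 pp2:3 pp3:3 pp4:2
Op 5: write(P2, v2, 119). refcount(pp2)=3>1 -> COPY to pp5. 6 ppages; refcounts: pp0:3 pp1:1 pp2:2 pp3:3 pp4:2 pp5:1

Answer: 6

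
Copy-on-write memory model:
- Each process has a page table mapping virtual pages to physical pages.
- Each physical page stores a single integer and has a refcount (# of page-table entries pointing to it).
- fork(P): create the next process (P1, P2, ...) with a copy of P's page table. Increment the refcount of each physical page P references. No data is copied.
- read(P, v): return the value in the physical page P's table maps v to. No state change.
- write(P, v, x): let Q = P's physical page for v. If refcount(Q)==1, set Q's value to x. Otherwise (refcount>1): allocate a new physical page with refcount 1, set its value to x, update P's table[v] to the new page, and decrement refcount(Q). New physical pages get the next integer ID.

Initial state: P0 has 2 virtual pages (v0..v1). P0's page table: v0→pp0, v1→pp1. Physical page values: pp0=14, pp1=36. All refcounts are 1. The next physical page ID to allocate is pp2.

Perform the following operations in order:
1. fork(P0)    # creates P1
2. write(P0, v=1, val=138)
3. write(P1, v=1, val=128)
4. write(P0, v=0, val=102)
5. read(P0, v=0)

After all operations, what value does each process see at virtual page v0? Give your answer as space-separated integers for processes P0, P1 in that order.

Answer: 102 14

Derivation:
Op 1: fork(P0) -> P1. 2 ppages; refcounts: pp0:2 pp1:2
Op 2: write(P0, v1, 138). refcount(pp1)=2>1 -> COPY to pp2. 3 ppages; refcounts: pp0:2 pp1:1 pp2:1
Op 3: write(P1, v1, 128). refcount(pp1)=1 -> write in place. 3 ppages; refcounts: pp0:2 pp1:1 pp2:1
Op 4: write(P0, v0, 102). refcount(pp0)=2>1 -> COPY to pp3. 4 ppages; refcounts: pp0:1 pp1:1 pp2:1 pp3:1
Op 5: read(P0, v0) -> 102. No state change.
P0: v0 -> pp3 = 102
P1: v0 -> pp0 = 14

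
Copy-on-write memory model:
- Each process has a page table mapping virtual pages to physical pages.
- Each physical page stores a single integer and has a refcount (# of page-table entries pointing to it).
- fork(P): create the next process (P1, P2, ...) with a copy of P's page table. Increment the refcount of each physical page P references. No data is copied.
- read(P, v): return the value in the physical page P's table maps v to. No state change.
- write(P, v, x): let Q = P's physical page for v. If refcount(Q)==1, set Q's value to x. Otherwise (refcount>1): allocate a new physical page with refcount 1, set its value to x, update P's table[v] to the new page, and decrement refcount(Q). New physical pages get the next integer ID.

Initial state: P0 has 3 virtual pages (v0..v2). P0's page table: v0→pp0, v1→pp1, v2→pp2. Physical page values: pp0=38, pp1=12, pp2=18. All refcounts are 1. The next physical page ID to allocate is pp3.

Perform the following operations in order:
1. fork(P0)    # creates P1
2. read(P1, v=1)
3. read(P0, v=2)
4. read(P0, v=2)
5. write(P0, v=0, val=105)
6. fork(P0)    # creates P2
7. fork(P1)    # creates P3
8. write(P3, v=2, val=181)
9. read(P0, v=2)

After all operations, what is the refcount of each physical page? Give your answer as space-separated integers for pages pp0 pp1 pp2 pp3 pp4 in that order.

Answer: 2 4 3 2 1

Derivation:
Op 1: fork(P0) -> P1. 3 ppages; refcounts: pp0:2 pp1:2 pp2:2
Op 2: read(P1, v1) -> 12. No state change.
Op 3: read(P0, v2) -> 18. No state change.
Op 4: read(P0, v2) -> 18. No state change.
Op 5: write(P0, v0, 105). refcount(pp0)=2>1 -> COPY to pp3. 4 ppages; refcounts: pp0:1 pp1:2 pp2:2 pp3:1
Op 6: fork(P0) -> P2. 4 ppages; refcounts: pp0:1 pp1:3 pp2:3 pp3:2
Op 7: fork(P1) -> P3. 4 ppages; refcounts: pp0:2 pp1:4 pp2:4 pp3:2
Op 8: write(P3, v2, 181). refcount(pp2)=4>1 -> COPY to pp4. 5 ppages; refcounts: pp0:2 pp1:4 pp2:3 pp3:2 pp4:1
Op 9: read(P0, v2) -> 18. No state change.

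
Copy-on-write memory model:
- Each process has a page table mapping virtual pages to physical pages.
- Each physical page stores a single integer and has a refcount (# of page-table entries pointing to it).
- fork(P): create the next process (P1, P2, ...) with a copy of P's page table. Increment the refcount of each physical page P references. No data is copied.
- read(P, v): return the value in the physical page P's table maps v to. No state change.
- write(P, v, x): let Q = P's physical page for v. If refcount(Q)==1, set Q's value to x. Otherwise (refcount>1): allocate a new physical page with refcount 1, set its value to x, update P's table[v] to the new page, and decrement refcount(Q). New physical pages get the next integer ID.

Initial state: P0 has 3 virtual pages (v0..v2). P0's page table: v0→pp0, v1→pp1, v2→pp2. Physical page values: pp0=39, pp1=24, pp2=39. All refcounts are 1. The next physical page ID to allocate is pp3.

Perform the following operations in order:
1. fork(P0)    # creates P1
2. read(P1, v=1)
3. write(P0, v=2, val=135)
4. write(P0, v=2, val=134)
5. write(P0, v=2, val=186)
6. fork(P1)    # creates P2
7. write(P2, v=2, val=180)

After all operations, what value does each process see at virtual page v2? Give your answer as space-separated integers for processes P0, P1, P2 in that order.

Op 1: fork(P0) -> P1. 3 ppages; refcounts: pp0:2 pp1:2 pp2:2
Op 2: read(P1, v1) -> 24. No state change.
Op 3: write(P0, v2, 135). refcount(pp2)=2>1 -> COPY to pp3. 4 ppages; refcounts: pp0:2 pp1:2 pp2:1 pp3:1
Op 4: write(P0, v2, 134). refcount(pp3)=1 -> write in place. 4 ppages; refcounts: pp0:2 pp1:2 pp2:1 pp3:1
Op 5: write(P0, v2, 186). refcount(pp3)=1 -> write in place. 4 ppages; refcounts: pp0:2 pp1:2 pp2:1 pp3:1
Op 6: fork(P1) -> P2. 4 ppages; refcounts: pp0:3 pp1:3 pp2:2 pp3:1
Op 7: write(P2, v2, 180). refcount(pp2)=2>1 -> COPY to pp4. 5 ppages; refcounts: pp0:3 pp1:3 pp2:1 pp3:1 pp4:1
P0: v2 -> pp3 = 186
P1: v2 -> pp2 = 39
P2: v2 -> pp4 = 180

Answer: 186 39 180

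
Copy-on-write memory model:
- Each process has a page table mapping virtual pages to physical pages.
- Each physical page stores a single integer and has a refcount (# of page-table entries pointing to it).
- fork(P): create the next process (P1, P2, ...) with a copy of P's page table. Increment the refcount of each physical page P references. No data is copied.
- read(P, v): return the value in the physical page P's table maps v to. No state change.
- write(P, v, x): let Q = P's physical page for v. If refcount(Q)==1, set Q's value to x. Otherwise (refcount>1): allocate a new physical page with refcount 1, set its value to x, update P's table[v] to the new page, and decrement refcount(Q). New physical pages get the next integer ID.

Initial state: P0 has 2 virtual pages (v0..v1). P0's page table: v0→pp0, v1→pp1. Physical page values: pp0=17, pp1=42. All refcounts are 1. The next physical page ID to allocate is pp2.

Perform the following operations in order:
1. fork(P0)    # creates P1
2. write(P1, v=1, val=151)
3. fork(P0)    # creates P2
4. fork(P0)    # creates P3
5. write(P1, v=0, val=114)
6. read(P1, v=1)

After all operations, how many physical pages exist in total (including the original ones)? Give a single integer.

Answer: 4

Derivation:
Op 1: fork(P0) -> P1. 2 ppages; refcounts: pp0:2 pp1:2
Op 2: write(P1, v1, 151). refcount(pp1)=2>1 -> COPY to pp2. 3 ppages; refcounts: pp0:2 pp1:1 pp2:1
Op 3: fork(P0) -> P2. 3 ppages; refcounts: pp0:3 pp1:2 pp2:1
Op 4: fork(P0) -> P3. 3 ppages; refcounts: pp0:4 pp1:3 pp2:1
Op 5: write(P1, v0, 114). refcount(pp0)=4>1 -> COPY to pp3. 4 ppages; refcounts: pp0:3 pp1:3 pp2:1 pp3:1
Op 6: read(P1, v1) -> 151. No state change.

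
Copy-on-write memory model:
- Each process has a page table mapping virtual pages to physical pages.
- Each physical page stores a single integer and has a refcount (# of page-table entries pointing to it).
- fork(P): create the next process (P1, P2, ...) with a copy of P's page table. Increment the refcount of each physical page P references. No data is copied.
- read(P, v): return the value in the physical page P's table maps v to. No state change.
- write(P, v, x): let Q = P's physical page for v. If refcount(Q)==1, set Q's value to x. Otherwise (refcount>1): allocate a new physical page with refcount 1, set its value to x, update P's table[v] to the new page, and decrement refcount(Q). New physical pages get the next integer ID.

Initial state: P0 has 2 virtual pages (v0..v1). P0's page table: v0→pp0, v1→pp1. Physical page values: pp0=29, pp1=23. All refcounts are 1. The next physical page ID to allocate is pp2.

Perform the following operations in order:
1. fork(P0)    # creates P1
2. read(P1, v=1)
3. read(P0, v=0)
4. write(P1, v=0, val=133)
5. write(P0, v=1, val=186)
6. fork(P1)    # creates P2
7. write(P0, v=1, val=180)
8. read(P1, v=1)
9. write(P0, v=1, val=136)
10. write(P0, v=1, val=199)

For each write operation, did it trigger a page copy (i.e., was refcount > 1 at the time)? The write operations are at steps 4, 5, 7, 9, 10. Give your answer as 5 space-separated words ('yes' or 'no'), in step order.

Op 1: fork(P0) -> P1. 2 ppages; refcounts: pp0:2 pp1:2
Op 2: read(P1, v1) -> 23. No state change.
Op 3: read(P0, v0) -> 29. No state change.
Op 4: write(P1, v0, 133). refcount(pp0)=2>1 -> COPY to pp2. 3 ppages; refcounts: pp0:1 pp1:2 pp2:1
Op 5: write(P0, v1, 186). refcount(pp1)=2>1 -> COPY to pp3. 4 ppages; refcounts: pp0:1 pp1:1 pp2:1 pp3:1
Op 6: fork(P1) -> P2. 4 ppages; refcounts: pp0:1 pp1:2 pp2:2 pp3:1
Op 7: write(P0, v1, 180). refcount(pp3)=1 -> write in place. 4 ppages; refcounts: pp0:1 pp1:2 pp2:2 pp3:1
Op 8: read(P1, v1) -> 23. No state change.
Op 9: write(P0, v1, 136). refcount(pp3)=1 -> write in place. 4 ppages; refcounts: pp0:1 pp1:2 pp2:2 pp3:1
Op 10: write(P0, v1, 199). refcount(pp3)=1 -> write in place. 4 ppages; refcounts: pp0:1 pp1:2 pp2:2 pp3:1

yes yes no no no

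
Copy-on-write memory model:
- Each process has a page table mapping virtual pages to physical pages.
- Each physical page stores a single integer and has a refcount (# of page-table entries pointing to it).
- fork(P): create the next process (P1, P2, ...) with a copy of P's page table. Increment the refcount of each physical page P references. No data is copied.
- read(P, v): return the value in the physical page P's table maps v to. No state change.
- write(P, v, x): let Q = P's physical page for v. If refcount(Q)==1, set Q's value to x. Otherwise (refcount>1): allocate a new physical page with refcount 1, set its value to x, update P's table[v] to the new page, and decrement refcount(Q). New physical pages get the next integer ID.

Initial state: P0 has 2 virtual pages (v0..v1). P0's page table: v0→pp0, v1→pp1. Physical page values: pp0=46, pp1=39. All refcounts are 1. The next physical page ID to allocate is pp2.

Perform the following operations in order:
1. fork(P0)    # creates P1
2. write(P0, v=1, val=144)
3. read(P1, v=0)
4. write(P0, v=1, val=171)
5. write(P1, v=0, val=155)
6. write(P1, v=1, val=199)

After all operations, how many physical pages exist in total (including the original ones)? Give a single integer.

Answer: 4

Derivation:
Op 1: fork(P0) -> P1. 2 ppages; refcounts: pp0:2 pp1:2
Op 2: write(P0, v1, 144). refcount(pp1)=2>1 -> COPY to pp2. 3 ppages; refcounts: pp0:2 pp1:1 pp2:1
Op 3: read(P1, v0) -> 46. No state change.
Op 4: write(P0, v1, 171). refcount(pp2)=1 -> write in place. 3 ppages; refcounts: pp0:2 pp1:1 pp2:1
Op 5: write(P1, v0, 155). refcount(pp0)=2>1 -> COPY to pp3. 4 ppages; refcounts: pp0:1 pp1:1 pp2:1 pp3:1
Op 6: write(P1, v1, 199). refcount(pp1)=1 -> write in place. 4 ppages; refcounts: pp0:1 pp1:1 pp2:1 pp3:1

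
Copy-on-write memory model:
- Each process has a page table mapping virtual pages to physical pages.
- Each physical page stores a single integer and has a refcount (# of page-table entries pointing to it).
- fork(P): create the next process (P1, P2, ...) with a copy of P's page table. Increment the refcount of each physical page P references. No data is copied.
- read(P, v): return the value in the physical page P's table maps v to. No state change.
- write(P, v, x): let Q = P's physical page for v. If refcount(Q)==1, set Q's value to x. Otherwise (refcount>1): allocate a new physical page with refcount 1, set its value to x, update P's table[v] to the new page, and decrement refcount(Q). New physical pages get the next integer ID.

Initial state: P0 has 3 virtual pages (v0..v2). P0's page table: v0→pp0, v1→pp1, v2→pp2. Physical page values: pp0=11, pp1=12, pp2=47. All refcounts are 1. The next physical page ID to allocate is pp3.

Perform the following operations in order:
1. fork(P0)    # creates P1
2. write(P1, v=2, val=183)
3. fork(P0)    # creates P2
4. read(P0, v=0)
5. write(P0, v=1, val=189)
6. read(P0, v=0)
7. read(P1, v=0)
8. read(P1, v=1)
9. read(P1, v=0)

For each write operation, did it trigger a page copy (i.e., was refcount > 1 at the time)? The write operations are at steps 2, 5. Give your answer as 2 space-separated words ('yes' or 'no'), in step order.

Op 1: fork(P0) -> P1. 3 ppages; refcounts: pp0:2 pp1:2 pp2:2
Op 2: write(P1, v2, 183). refcount(pp2)=2>1 -> COPY to pp3. 4 ppages; refcounts: pp0:2 pp1:2 pp2:1 pp3:1
Op 3: fork(P0) -> P2. 4 ppages; refcounts: pp0:3 pp1:3 pp2:2 pp3:1
Op 4: read(P0, v0) -> 11. No state change.
Op 5: write(P0, v1, 189). refcount(pp1)=3>1 -> COPY to pp4. 5 ppages; refcounts: pp0:3 pp1:2 pp2:2 pp3:1 pp4:1
Op 6: read(P0, v0) -> 11. No state change.
Op 7: read(P1, v0) -> 11. No state change.
Op 8: read(P1, v1) -> 12. No state change.
Op 9: read(P1, v0) -> 11. No state change.

yes yes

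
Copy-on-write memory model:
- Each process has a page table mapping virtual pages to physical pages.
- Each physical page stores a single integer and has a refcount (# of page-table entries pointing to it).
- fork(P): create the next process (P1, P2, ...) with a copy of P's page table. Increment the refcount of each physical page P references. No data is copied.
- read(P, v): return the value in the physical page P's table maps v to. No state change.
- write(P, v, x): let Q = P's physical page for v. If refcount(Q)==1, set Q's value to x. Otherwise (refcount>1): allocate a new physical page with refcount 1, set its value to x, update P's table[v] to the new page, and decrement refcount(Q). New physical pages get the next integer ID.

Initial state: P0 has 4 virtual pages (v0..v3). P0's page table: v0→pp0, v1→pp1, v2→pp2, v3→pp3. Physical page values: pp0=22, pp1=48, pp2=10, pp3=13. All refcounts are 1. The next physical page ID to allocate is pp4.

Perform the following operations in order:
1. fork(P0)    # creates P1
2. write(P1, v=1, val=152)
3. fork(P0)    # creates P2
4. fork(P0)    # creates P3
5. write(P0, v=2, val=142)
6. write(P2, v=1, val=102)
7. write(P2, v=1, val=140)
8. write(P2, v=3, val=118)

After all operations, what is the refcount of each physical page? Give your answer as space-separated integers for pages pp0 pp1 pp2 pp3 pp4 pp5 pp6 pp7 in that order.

Answer: 4 2 3 3 1 1 1 1

Derivation:
Op 1: fork(P0) -> P1. 4 ppages; refcounts: pp0:2 pp1:2 pp2:2 pp3:2
Op 2: write(P1, v1, 152). refcount(pp1)=2>1 -> COPY to pp4. 5 ppages; refcounts: pp0:2 pp1:1 pp2:2 pp3:2 pp4:1
Op 3: fork(P0) -> P2. 5 ppages; refcounts: pp0:3 pp1:2 pp2:3 pp3:3 pp4:1
Op 4: fork(P0) -> P3. 5 ppages; refcounts: pp0:4 pp1:3 pp2:4 pp3:4 pp4:1
Op 5: write(P0, v2, 142). refcount(pp2)=4>1 -> COPY to pp5. 6 ppages; refcounts: pp0:4 pp1:3 pp2:3 pp3:4 pp4:1 pp5:1
Op 6: write(P2, v1, 102). refcount(pp1)=3>1 -> COPY to pp6. 7 ppages; refcounts: pp0:4 pp1:2 pp2:3 pp3:4 pp4:1 pp5:1 pp6:1
Op 7: write(P2, v1, 140). refcount(pp6)=1 -> write in place. 7 ppages; refcounts: pp0:4 pp1:2 pp2:3 pp3:4 pp4:1 pp5:1 pp6:1
Op 8: write(P2, v3, 118). refcount(pp3)=4>1 -> COPY to pp7. 8 ppages; refcounts: pp0:4 pp1:2 pp2:3 pp3:3 pp4:1 pp5:1 pp6:1 pp7:1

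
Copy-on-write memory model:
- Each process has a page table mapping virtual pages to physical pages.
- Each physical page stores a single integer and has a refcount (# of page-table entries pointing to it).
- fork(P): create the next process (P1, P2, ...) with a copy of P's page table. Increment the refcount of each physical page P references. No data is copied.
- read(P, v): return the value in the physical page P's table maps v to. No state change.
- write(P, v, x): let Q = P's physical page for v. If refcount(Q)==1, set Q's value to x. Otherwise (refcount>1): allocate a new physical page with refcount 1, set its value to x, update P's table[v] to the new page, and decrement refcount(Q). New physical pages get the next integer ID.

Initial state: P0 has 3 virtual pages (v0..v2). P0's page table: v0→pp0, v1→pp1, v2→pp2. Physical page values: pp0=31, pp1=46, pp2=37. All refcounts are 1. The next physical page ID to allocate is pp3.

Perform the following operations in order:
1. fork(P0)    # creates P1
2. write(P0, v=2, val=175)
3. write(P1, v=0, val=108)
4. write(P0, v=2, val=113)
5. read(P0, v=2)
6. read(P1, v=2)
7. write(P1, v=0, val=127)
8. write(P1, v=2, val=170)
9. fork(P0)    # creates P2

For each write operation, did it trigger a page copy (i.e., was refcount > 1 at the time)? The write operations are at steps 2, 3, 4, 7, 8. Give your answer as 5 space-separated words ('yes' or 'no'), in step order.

Op 1: fork(P0) -> P1. 3 ppages; refcounts: pp0:2 pp1:2 pp2:2
Op 2: write(P0, v2, 175). refcount(pp2)=2>1 -> COPY to pp3. 4 ppages; refcounts: pp0:2 pp1:2 pp2:1 pp3:1
Op 3: write(P1, v0, 108). refcount(pp0)=2>1 -> COPY to pp4. 5 ppages; refcounts: pp0:1 pp1:2 pp2:1 pp3:1 pp4:1
Op 4: write(P0, v2, 113). refcount(pp3)=1 -> write in place. 5 ppages; refcounts: pp0:1 pp1:2 pp2:1 pp3:1 pp4:1
Op 5: read(P0, v2) -> 113. No state change.
Op 6: read(P1, v2) -> 37. No state change.
Op 7: write(P1, v0, 127). refcount(pp4)=1 -> write in place. 5 ppages; refcounts: pp0:1 pp1:2 pp2:1 pp3:1 pp4:1
Op 8: write(P1, v2, 170). refcount(pp2)=1 -> write in place. 5 ppages; refcounts: pp0:1 pp1:2 pp2:1 pp3:1 pp4:1
Op 9: fork(P0) -> P2. 5 ppages; refcounts: pp0:2 pp1:3 pp2:1 pp3:2 pp4:1

yes yes no no no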